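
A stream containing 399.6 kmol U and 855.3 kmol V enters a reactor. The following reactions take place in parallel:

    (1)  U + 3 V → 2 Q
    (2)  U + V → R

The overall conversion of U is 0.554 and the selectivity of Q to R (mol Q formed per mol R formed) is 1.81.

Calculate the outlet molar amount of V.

424 kmol

Conversion of U: U consumed = 0.554 × 399.6 = 221.4 kmol = 1ξ₁ + 1ξ₂.
Selectivity: 2ξ₁ / (1ξ₂) = 1.81 → ξ₁ = 0.905 ξ₂.
Substitute: (1·0.905 + 1) ξ₂ = 221.4 → ξ₂ = 116.2 kmol, ξ₁ = 105.2 kmol.
Outlet amounts (n = n₀ + Σ ν·ξ):
  U: 399.6 − 1(105.2) − 1(116.2) = 178.2
  V: 855.3 − 3(105.2) − 1(116.2) = 423.6
  Q: 0 + 2(105.2) = 210.3
  R: 0 + 1(116.2) = 116.2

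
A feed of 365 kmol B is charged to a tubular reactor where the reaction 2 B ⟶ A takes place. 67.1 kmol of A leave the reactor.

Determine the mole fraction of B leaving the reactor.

0.775

For A: n = n₀ + 1ξ → 67.1 = 0 + 1ξ, giving ξ = 67.1 kmol.
Outlet amounts (n = n₀ + ν ξ):
  B: 365 − 2(67.1) = 230.8
  A: 0 + 1(67.1) = 67.1
Total out = 297.9 kmol; y_B = 230.8 / 297.9 = 0.7748.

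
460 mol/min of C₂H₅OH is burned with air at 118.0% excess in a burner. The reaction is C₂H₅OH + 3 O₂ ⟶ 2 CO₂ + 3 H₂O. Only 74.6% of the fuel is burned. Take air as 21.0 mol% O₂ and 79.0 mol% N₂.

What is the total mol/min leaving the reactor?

Stoichiometric O₂ = 3 × 460 = 1380 mol/min; O₂ fed = 1380 × 2.180 = 3008 mol/min.
N₂ fed = 3008 × 79/21 = 11320 mol/min.
Fuel reacted = 0.746 × 460 → ξ = 343.2 mol/min.
Outlet (n = n₀ + ν ξ):
  C₂H₅OH: 460 − 1(343.2) = 116.8
  O₂: 3008 − 3(343.2) = 1979
  N₂: 11320 (inert)
  CO₂: 0 + 2(343.2) = 686.3
  H₂O: 0 + 3(343.2) = 1029
Total out = 116.8 + 1979 + 11320 + 686.3 + 1029 = 15130 mol/min.

15100 mol/min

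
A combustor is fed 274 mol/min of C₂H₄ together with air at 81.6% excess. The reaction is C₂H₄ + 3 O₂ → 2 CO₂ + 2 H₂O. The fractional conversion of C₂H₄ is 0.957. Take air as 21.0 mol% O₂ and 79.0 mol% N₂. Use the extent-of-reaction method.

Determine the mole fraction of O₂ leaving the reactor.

Stoichiometric O₂ = 3 × 274 = 822 mol/min; O₂ fed = 822 × 1.816 = 1493 mol/min.
N₂ fed = 1493 × 79/21 = 5616 mol/min.
Fuel reacted = 0.957 × 274 → ξ = 262.2 mol/min.
Outlet (n = n₀ + ν ξ):
  C₂H₄: 274 − 1(262.2) = 11.78
  O₂: 1493 − 3(262.2) = 706.1
  N₂: 5616 (inert)
  CO₂: 0 + 2(262.2) = 524.4
  H₂O: 0 + 2(262.2) = 524.4
Total out = 7382 mol/min; y_O₂ = 706.1 / 7382 = 0.09565.

0.0956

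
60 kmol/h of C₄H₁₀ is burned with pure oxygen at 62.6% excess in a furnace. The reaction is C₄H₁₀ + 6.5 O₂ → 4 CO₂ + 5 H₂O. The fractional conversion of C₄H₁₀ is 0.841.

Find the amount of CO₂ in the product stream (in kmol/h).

202 kmol/h

Stoichiometric O₂ = 6.5 × 60 = 390 kmol/h; O₂ fed = 390 × 1.626 = 634.1 kmol/h.
Fuel reacted = 0.841 × 60 → ξ = 50.46 kmol/h.
Outlet (n = n₀ + ν ξ):
  C₄H₁₀: 60 − 1(50.46) = 9.54
  O₂: 634.1 − 6.5(50.46) = 306.1
  CO₂: 0 + 4(50.46) = 201.8
  H₂O: 0 + 5(50.46) = 252.3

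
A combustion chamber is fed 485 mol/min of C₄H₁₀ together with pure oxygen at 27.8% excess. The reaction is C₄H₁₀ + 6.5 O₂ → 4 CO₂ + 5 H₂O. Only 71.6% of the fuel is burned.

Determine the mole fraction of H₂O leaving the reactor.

0.345

Stoichiometric O₂ = 6.5 × 485 = 3152 mol/min; O₂ fed = 3152 × 1.278 = 4029 mol/min.
Fuel reacted = 0.716 × 485 → ξ = 347.3 mol/min.
Outlet (n = n₀ + ν ξ):
  C₄H₁₀: 485 − 1(347.3) = 137.7
  O₂: 4029 − 6.5(347.3) = 1772
  CO₂: 0 + 4(347.3) = 1389
  H₂O: 0 + 5(347.3) = 1736
Total out = 5035 mol/min; y_H₂O = 1736 / 5035 = 0.3449.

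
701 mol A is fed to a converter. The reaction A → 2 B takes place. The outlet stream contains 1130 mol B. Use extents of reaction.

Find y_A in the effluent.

For B: n = n₀ + 2ξ → 1130 = 0 + 2ξ, giving ξ = 565 mol.
Outlet amounts (n = n₀ + ν ξ):
  A: 701 − 1(565) = 136
  B: 0 + 2(565) = 1130
Total out = 1266 mol; y_A = 136 / 1266 = 0.1074.

0.107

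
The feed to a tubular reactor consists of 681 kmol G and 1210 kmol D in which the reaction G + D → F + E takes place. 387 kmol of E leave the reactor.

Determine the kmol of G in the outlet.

For E: n = n₀ + 1ξ → 387 = 0 + 1ξ, giving ξ = 387 kmol.
Outlet amounts (n = n₀ + ν ξ):
  G: 681 − 1(387) = 294
  D: 1210 − 1(387) = 823
  F: 0 + 1(387) = 387
  E: 0 + 1(387) = 387

294 kmol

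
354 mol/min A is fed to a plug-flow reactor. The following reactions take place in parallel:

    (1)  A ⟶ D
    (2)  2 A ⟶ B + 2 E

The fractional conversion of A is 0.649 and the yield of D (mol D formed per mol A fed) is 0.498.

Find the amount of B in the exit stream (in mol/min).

26.7 mol/min

Yield of D: 1ξ₁ / 354 = 0.498 → ξ₁ = 176.3 mol/min.
Conversion of A: 1ξ₁ + 2ξ₂ = 0.649 × 354 = 229.7 → ξ₂ = 26.73 mol/min.
Outlet amounts (n = n₀ + Σ ν·ξ):
  A: 354 − 1(176.3) − 2(26.73) = 124.3
  D: 0 + 1(176.3) = 176.3
  B: 0 + 1(26.73) = 26.73
  E: 0 + 2(26.73) = 53.45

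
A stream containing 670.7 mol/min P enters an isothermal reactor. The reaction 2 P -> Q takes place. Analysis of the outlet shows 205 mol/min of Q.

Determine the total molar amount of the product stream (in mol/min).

For Q: n = n₀ + 1ξ → 205 = 0 + 1ξ, giving ξ = 205 mol/min.
Outlet amounts (n = n₀ + ν ξ):
  P: 670.7 − 2(205) = 260.7
  Q: 0 + 1(205) = 205
Total out = 260.7 + 205 = 465.7 mol/min.

466 mol/min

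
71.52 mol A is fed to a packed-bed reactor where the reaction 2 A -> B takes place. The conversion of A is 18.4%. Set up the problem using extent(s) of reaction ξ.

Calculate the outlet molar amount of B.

A reacted = 0.184 × 71.52 = 13.16 mol; ν_A = −2, so ξ = 13.16/2 = 6.58 mol.
Outlet amounts (n = n₀ + ν ξ):
  A: 71.52 − 2(6.58) = 58.36
  B: 0 + 1(6.58) = 6.58

6.58 mol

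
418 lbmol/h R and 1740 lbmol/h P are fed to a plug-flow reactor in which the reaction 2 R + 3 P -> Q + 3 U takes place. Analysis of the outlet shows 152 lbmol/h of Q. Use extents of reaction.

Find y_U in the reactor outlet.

0.227

For Q: n = n₀ + 1ξ → 152 = 0 + 1ξ, giving ξ = 152 lbmol/h.
Outlet amounts (n = n₀ + ν ξ):
  R: 418 − 2(152) = 114
  P: 1740 − 3(152) = 1284
  Q: 0 + 1(152) = 152
  U: 0 + 3(152) = 456
Total out = 2006 lbmol/h; y_U = 456 / 2006 = 0.2273.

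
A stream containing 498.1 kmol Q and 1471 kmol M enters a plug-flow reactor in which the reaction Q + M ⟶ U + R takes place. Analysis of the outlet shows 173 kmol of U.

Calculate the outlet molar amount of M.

1300 kmol

For U: n = n₀ + 1ξ → 173 = 0 + 1ξ, giving ξ = 173 kmol.
Outlet amounts (n = n₀ + ν ξ):
  Q: 498.1 − 1(173) = 325.1
  M: 1471 − 1(173) = 1298
  U: 0 + 1(173) = 173
  R: 0 + 1(173) = 173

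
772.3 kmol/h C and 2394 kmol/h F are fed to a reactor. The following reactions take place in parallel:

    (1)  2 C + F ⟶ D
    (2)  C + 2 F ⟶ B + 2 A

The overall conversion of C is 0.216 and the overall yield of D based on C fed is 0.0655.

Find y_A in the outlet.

Yield of D: 1ξ₁ / 772.3 = 0.0655 → ξ₁ = 50.59 kmol/h.
Conversion of C: 2ξ₁ + 1ξ₂ = 0.216 × 772.3 = 166.8 → ξ₂ = 65.65 kmol/h.
Outlet amounts (n = n₀ + Σ ν·ξ):
  C: 772.3 − 2(50.59) − 1(65.65) = 605.5
  F: 2394 − 1(50.59) − 2(65.65) = 2212
  D: 0 + 1(50.59) = 50.59
  B: 0 + 1(65.65) = 65.65
  A: 0 + 2(65.65) = 131.3
Total out = 3065 kmol/h; y_A = 131.3 / 3065 = 0.04283.

0.0428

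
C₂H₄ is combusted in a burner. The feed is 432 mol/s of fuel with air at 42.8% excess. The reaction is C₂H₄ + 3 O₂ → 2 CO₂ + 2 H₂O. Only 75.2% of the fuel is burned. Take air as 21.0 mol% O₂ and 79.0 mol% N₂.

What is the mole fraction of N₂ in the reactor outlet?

Stoichiometric O₂ = 3 × 432 = 1296 mol/s; O₂ fed = 1296 × 1.428 = 1851 mol/s.
N₂ fed = 1851 × 79/21 = 6962 mol/s.
Fuel reacted = 0.752 × 432 → ξ = 324.9 mol/s.
Outlet (n = n₀ + ν ξ):
  C₂H₄: 432 − 1(324.9) = 107.1
  O₂: 1851 − 3(324.9) = 876.1
  N₂: 6962 (inert)
  CO₂: 0 + 2(324.9) = 649.7
  H₂O: 0 + 2(324.9) = 649.7
Total out = 9245 mol/s; y_N₂ = 6962 / 9245 = 0.7531.

0.753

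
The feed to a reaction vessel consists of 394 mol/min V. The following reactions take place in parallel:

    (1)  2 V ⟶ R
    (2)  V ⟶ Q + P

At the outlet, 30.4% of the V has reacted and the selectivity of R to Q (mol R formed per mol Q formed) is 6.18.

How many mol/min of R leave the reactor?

55.4 mol/min

Conversion of V: V consumed = 0.304 × 394 = 119.8 mol/min = 2ξ₁ + 1ξ₂.
Selectivity: 1ξ₁ / (1ξ₂) = 6.18 → ξ₁ = 6.18 ξ₂.
Substitute: (2·6.18 + 1) ξ₂ = 119.8 → ξ₂ = 8.965 mol/min, ξ₁ = 55.41 mol/min.
Outlet amounts (n = n₀ + Σ ν·ξ):
  V: 394 − 2(55.41) − 1(8.965) = 274.2
  R: 0 + 1(55.41) = 55.41
  Q: 0 + 1(8.965) = 8.965
  P: 0 + 1(8.965) = 8.965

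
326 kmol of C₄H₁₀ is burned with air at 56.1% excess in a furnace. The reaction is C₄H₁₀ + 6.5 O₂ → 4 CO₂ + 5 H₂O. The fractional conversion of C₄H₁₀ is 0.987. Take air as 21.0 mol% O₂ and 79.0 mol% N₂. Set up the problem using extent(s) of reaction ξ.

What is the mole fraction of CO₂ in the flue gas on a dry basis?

0.0861

Stoichiometric O₂ = 6.5 × 326 = 2119 kmol; O₂ fed = 2119 × 1.561 = 3308 kmol.
N₂ fed = 3308 × 79/21 = 12440 kmol.
Fuel reacted = 0.987 × 326 → ξ = 321.8 kmol.
Outlet (n = n₀ + ν ξ):
  C₄H₁₀: 326 − 1(321.8) = 4.238
  O₂: 3308 − 6.5(321.8) = 1216
  N₂: 12440 (inert)
  CO₂: 0 + 4(321.8) = 1287
  H₂O: 0 + 5(321.8) = 1609
Dry total = 14950 kmol; y_CO₂ (dry) = 1287 / 14950 = 0.08608.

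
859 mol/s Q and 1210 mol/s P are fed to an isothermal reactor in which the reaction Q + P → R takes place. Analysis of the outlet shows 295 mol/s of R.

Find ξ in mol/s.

For R: n = n₀ + 1ξ → 295 = 0 + 1ξ, giving ξ = 295 mol/s.
Outlet amounts (n = n₀ + ν ξ):
  Q: 859 − 1(295) = 564
  P: 1210 − 1(295) = 915
  R: 0 + 1(295) = 295

ξ = 295 mol/s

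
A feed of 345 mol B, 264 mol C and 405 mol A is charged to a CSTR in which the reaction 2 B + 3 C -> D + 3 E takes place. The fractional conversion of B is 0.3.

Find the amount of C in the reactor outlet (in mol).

109 mol

B reacted = 0.3 × 345 = 103.5 mol; ν_B = −2, so ξ = 103.5/2 = 51.75 mol.
Outlet amounts (n = n₀ + ν ξ):
  B: 345 − 2(51.75) = 241.5
  C: 264 − 3(51.75) = 108.8
  D: 0 + 1(51.75) = 51.75
  E: 0 + 3(51.75) = 155.2
  A: 405 (inert)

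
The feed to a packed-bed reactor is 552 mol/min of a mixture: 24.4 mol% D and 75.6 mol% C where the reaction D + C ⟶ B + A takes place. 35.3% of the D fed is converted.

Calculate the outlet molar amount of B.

D reacted = 0.353 × 134.7 = 47.54 mol/min; ν_D = −1, so ξ = 47.54/1 = 47.54 mol/min.
Outlet amounts (n = n₀ + ν ξ):
  D: 134.7 − 1(47.54) = 87.14
  C: 417.3 − 1(47.54) = 369.8
  B: 0 + 1(47.54) = 47.54
  A: 0 + 1(47.54) = 47.54

47.5 mol/min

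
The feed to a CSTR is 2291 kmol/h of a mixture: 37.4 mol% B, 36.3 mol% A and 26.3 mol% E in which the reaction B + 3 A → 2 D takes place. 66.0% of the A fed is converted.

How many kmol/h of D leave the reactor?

A reacted = 0.66 × 831.6 = 548.9 kmol/h; ν_A = −3, so ξ = 548.9/3 = 183 kmol/h.
Outlet amounts (n = n₀ + ν ξ):
  B: 856.8 − 1(183) = 673.9
  A: 831.6 − 3(183) = 282.8
  D: 0 + 2(183) = 365.9
  E: 602.5 (inert)

366 kmol/h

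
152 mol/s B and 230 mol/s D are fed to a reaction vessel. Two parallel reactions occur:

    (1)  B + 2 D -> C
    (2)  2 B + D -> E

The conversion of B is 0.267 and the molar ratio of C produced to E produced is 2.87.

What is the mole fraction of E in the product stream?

0.0262

Conversion of B: B consumed = 0.267 × 152 = 40.58 mol/s = 1ξ₁ + 2ξ₂.
Selectivity: 1ξ₁ / (1ξ₂) = 2.87 → ξ₁ = 2.87 ξ₂.
Substitute: (1·2.87 + 2) ξ₂ = 40.58 → ξ₂ = 8.333 mol/s, ξ₁ = 23.92 mol/s.
Outlet amounts (n = n₀ + Σ ν·ξ):
  B: 152 − 1(23.92) − 2(8.333) = 111.4
  D: 230 − 2(23.92) − 1(8.333) = 173.8
  C: 0 + 1(23.92) = 23.92
  E: 0 + 1(8.333) = 8.333
Total out = 317.5 mol/s; y_E = 8.333 / 317.5 = 0.02625.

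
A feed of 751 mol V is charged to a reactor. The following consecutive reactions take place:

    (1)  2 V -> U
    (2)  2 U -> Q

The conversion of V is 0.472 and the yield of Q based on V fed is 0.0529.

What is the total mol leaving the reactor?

534 mol

Conversion of V: V consumed = 2ξ₁ = 0.472 × 751 → ξ₁ = 177.2 mol.
Yield of Q: 1ξ₂ / 751 = 0.0529 → ξ₂ = 39.73 mol.
Outlet amounts (n = n₀ + Σ ν·ξ):
  V: 751 − 2(177.2) = 396.5
  U: 0 + 1(177.2) − 2(39.73) = 97.78
  Q: 0 + 1(39.73) = 39.73
Total out = 396.5 + 97.78 + 39.73 = 534 mol.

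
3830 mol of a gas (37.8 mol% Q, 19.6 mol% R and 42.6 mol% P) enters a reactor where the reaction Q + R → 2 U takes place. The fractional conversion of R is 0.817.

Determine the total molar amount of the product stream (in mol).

3830 mol

R reacted = 0.817 × 750.7 = 613.3 mol; ν_R = −1, so ξ = 613.3/1 = 613.3 mol.
Outlet amounts (n = n₀ + ν ξ):
  Q: 1448 − 1(613.3) = 834.4
  R: 750.7 − 1(613.3) = 137.4
  U: 0 + 2(613.3) = 1227
  P: 1632 (inert)
Total out = 834.4 + 137.4 + 1227 + 1632 = 3830 mol.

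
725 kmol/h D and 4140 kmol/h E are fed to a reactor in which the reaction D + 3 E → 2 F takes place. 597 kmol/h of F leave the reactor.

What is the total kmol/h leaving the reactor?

For F: n = n₀ + 2ξ → 597 = 0 + 2ξ, giving ξ = 298.5 kmol/h.
Outlet amounts (n = n₀ + ν ξ):
  D: 725 − 1(298.5) = 426.5
  E: 4140 − 3(298.5) = 3244
  F: 0 + 2(298.5) = 597
Total out = 426.5 + 3244 + 597 = 4268 kmol/h.

4270 kmol/h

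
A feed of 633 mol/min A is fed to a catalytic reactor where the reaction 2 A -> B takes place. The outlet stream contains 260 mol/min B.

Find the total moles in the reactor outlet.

For B: n = n₀ + 1ξ → 260 = 0 + 1ξ, giving ξ = 260 mol/min.
Outlet amounts (n = n₀ + ν ξ):
  A: 633 − 2(260) = 113
  B: 0 + 1(260) = 260
Total out = 113 + 260 = 373 mol/min.

373 mol/min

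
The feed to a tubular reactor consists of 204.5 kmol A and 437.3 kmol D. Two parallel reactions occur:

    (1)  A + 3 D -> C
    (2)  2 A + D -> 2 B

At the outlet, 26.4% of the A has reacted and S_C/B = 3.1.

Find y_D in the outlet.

0.601

Conversion of A: A consumed = 0.264 × 204.5 = 53.99 kmol = 1ξ₁ + 2ξ₂.
Selectivity: 1ξ₁ / (2ξ₂) = 3.1 → ξ₁ = 6.2 ξ₂.
Substitute: (1·6.2 + 2) ξ₂ = 53.99 → ξ₂ = 6.584 kmol, ξ₁ = 40.82 kmol.
Outlet amounts (n = n₀ + Σ ν·ξ):
  A: 204.5 − 1(40.82) − 2(6.584) = 150.5
  D: 437.3 − 3(40.82) − 1(6.584) = 308.3
  C: 0 + 1(40.82) = 40.82
  B: 0 + 2(6.584) = 13.17
Total out = 512.8 kmol; y_D = 308.3 / 512.8 = 0.6012.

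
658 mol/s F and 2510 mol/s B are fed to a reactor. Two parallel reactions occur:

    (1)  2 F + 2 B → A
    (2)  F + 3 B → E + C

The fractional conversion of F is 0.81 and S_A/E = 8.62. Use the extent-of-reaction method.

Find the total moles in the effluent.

2350 mol/s

Conversion of F: F consumed = 0.81 × 658 = 533 mol/s = 2ξ₁ + 1ξ₂.
Selectivity: 1ξ₁ / (1ξ₂) = 8.62 → ξ₁ = 8.62 ξ₂.
Substitute: (2·8.62 + 1) ξ₂ = 533 → ξ₂ = 29.22 mol/s, ξ₁ = 251.9 mol/s.
Outlet amounts (n = n₀ + Σ ν·ξ):
  F: 658 − 2(251.9) − 1(29.22) = 125
  B: 2510 − 2(251.9) − 3(29.22) = 1919
  A: 0 + 1(251.9) = 251.9
  E: 0 + 1(29.22) = 29.22
  C: 0 + 1(29.22) = 29.22
Total out = 125 + 1919 + 251.9 + 29.22 + 29.22 = 2354 mol/s.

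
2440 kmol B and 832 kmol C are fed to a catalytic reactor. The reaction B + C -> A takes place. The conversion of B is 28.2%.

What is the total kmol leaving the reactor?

B reacted = 0.282 × 2440 = 688.1 kmol; ν_B = −1, so ξ = 688.1/1 = 688.1 kmol.
Outlet amounts (n = n₀ + ν ξ):
  B: 2440 − 1(688.1) = 1752
  C: 832 − 1(688.1) = 143.9
  A: 0 + 1(688.1) = 688.1
Total out = 1752 + 143.9 + 688.1 = 2584 kmol.

2580 kmol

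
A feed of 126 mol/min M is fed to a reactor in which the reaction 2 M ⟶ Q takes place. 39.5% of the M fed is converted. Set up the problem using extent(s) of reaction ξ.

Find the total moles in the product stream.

M reacted = 0.395 × 126 = 49.77 mol/min; ν_M = −2, so ξ = 49.77/2 = 24.89 mol/min.
Outlet amounts (n = n₀ + ν ξ):
  M: 126 − 2(24.89) = 76.23
  Q: 0 + 1(24.89) = 24.89
Total out = 76.23 + 24.89 = 101.1 mol/min.

101 mol/min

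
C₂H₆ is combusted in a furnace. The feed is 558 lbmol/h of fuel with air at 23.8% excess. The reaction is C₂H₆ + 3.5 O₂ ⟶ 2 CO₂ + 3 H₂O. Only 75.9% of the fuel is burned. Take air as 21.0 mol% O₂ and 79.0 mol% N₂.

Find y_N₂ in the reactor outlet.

0.74

Stoichiometric O₂ = 3.5 × 558 = 1953 lbmol/h; O₂ fed = 1953 × 1.238 = 2418 lbmol/h.
N₂ fed = 2418 × 79/21 = 9096 lbmol/h.
Fuel reacted = 0.759 × 558 → ξ = 423.5 lbmol/h.
Outlet (n = n₀ + ν ξ):
  C₂H₆: 558 − 1(423.5) = 134.5
  O₂: 2418 − 3.5(423.5) = 935.5
  N₂: 9096 (inert)
  CO₂: 0 + 2(423.5) = 847
  H₂O: 0 + 3(423.5) = 1271
Total out = 12280 lbmol/h; y_N₂ = 9096 / 12280 = 0.7405.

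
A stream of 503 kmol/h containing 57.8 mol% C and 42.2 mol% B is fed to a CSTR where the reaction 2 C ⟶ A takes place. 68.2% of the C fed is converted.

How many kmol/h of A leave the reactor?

99.1 kmol/h

C reacted = 0.682 × 290.7 = 198.3 kmol/h; ν_C = −2, so ξ = 198.3/2 = 99.14 kmol/h.
Outlet amounts (n = n₀ + ν ξ):
  C: 290.7 − 2(99.14) = 92.45
  A: 0 + 1(99.14) = 99.14
  B: 212.3 (inert)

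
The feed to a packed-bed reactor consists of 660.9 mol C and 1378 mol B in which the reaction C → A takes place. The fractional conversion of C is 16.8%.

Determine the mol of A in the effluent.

C reacted = 0.168 × 660.9 = 111 mol; ν_C = −1, so ξ = 111/1 = 111 mol.
Outlet amounts (n = n₀ + ν ξ):
  C: 660.9 − 1(111) = 549.9
  A: 0 + 1(111) = 111
  B: 1378 (inert)

111 mol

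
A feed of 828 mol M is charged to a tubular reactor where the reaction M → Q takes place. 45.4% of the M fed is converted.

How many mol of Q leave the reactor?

376 mol

M reacted = 0.454 × 828 = 375.9 mol; ν_M = −1, so ξ = 375.9/1 = 375.9 mol.
Outlet amounts (n = n₀ + ν ξ):
  M: 828 − 1(375.9) = 452.1
  Q: 0 + 1(375.9) = 375.9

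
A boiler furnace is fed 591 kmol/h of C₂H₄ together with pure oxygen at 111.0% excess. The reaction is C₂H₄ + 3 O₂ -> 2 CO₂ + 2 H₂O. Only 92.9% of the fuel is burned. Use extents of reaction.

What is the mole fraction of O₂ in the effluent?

Stoichiometric O₂ = 3 × 591 = 1773 kmol/h; O₂ fed = 1773 × 2.110 = 3741 kmol/h.
Fuel reacted = 0.929 × 591 → ξ = 549 kmol/h.
Outlet (n = n₀ + ν ξ):
  C₂H₄: 591 − 1(549) = 41.96
  O₂: 3741 − 3(549) = 2094
  CO₂: 0 + 2(549) = 1098
  H₂O: 0 + 2(549) = 1098
Total out = 4332 kmol/h; y_O₂ = 2094 / 4332 = 0.4834.

0.483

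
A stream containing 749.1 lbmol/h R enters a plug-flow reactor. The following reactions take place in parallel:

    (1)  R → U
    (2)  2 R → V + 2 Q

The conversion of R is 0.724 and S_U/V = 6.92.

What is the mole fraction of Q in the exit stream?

0.15

Conversion of R: R consumed = 0.724 × 749.1 = 542.3 lbmol/h = 1ξ₁ + 2ξ₂.
Selectivity: 1ξ₁ / (1ξ₂) = 6.92 → ξ₁ = 6.92 ξ₂.
Substitute: (1·6.92 + 2) ξ₂ = 542.3 → ξ₂ = 60.8 lbmol/h, ξ₁ = 420.7 lbmol/h.
Outlet amounts (n = n₀ + Σ ν·ξ):
  R: 749.1 − 1(420.7) − 2(60.8) = 206.8
  U: 0 + 1(420.7) = 420.7
  V: 0 + 1(60.8) = 60.8
  Q: 0 + 2(60.8) = 121.6
Total out = 809.9 lbmol/h; y_Q = 121.6 / 809.9 = 0.1501.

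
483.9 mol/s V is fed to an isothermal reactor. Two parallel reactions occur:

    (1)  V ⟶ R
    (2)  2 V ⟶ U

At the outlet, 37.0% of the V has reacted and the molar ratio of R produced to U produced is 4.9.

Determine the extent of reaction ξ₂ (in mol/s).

Conversion of V: V consumed = 0.37 × 483.9 = 179 mol/s = 1ξ₁ + 2ξ₂.
Selectivity: 1ξ₁ / (1ξ₂) = 4.9 → ξ₁ = 4.9 ξ₂.
Substitute: (1·4.9 + 2) ξ₂ = 179 → ξ₂ = 25.95 mol/s, ξ₁ = 127.1 mol/s.
Outlet amounts (n = n₀ + Σ ν·ξ):
  V: 483.9 − 1(127.1) − 2(25.95) = 304.9
  R: 0 + 1(127.1) = 127.1
  U: 0 + 1(25.95) = 25.95

ξ₂ = 25.9 mol/s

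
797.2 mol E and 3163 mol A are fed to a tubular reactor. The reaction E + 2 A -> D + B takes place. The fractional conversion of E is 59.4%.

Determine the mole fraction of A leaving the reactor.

E reacted = 0.594 × 797.2 = 473.5 mol; ν_E = −1, so ξ = 473.5/1 = 473.5 mol.
Outlet amounts (n = n₀ + ν ξ):
  E: 797.2 − 1(473.5) = 323.7
  A: 3163 − 2(473.5) = 2216
  D: 0 + 1(473.5) = 473.5
  B: 0 + 1(473.5) = 473.5
Total out = 3487 mol; y_A = 2216 / 3487 = 0.6355.

0.636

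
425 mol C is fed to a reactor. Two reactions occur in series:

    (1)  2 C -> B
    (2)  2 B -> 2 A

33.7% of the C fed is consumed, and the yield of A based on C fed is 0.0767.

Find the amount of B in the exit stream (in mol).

39 mol

Conversion of C: C consumed = 2ξ₁ = 0.337 × 425 → ξ₁ = 71.61 mol.
Yield of A: 2ξ₂ / 425 = 0.0767 → ξ₂ = 16.3 mol.
Outlet amounts (n = n₀ + Σ ν·ξ):
  C: 425 − 2(71.61) = 281.8
  B: 0 + 1(71.61) − 2(16.3) = 39.02
  A: 0 + 2(16.3) = 32.6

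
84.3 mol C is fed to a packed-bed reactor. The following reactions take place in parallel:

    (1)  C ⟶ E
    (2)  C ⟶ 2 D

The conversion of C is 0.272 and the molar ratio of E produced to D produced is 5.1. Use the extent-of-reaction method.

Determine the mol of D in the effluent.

4.09 mol

Conversion of C: C consumed = 0.272 × 84.3 = 22.93 mol = 1ξ₁ + 1ξ₂.
Selectivity: 1ξ₁ / (2ξ₂) = 5.1 → ξ₁ = 10.2 ξ₂.
Substitute: (1·10.2 + 1) ξ₂ = 22.93 → ξ₂ = 2.047 mol, ξ₁ = 20.88 mol.
Outlet amounts (n = n₀ + Σ ν·ξ):
  C: 84.3 − 1(20.88) − 1(2.047) = 61.37
  E: 0 + 1(20.88) = 20.88
  D: 0 + 2(2.047) = 4.095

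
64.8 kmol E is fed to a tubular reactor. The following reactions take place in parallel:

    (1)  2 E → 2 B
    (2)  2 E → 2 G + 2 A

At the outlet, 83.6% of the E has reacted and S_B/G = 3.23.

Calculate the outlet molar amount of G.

Conversion of E: E consumed = 0.836 × 64.8 = 54.17 kmol = 2ξ₁ + 2ξ₂.
Selectivity: 2ξ₁ / (2ξ₂) = 3.23 → ξ₁ = 3.23 ξ₂.
Substitute: (2·3.23 + 2) ξ₂ = 54.17 → ξ₂ = 6.403 kmol, ξ₁ = 20.68 kmol.
Outlet amounts (n = n₀ + Σ ν·ξ):
  E: 64.8 − 2(20.68) − 2(6.403) = 10.63
  B: 0 + 2(20.68) = 41.37
  G: 0 + 2(6.403) = 12.81
  A: 0 + 2(6.403) = 12.81

12.8 kmol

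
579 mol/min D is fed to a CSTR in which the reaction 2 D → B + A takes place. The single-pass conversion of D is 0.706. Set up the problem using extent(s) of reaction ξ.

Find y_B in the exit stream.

0.353

D reacted = 0.706 × 579 = 408.8 mol/min; ν_D = −2, so ξ = 408.8/2 = 204.4 mol/min.
Outlet amounts (n = n₀ + ν ξ):
  D: 579 − 2(204.4) = 170.2
  B: 0 + 1(204.4) = 204.4
  A: 0 + 1(204.4) = 204.4
Total out = 579 mol/min; y_B = 204.4 / 579 = 0.353.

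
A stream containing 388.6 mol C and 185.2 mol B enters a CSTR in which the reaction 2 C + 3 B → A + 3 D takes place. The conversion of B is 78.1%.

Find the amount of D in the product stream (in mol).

145 mol

B reacted = 0.781 × 185.2 = 144.6 mol; ν_B = −3, so ξ = 144.6/3 = 48.21 mol.
Outlet amounts (n = n₀ + ν ξ):
  C: 388.6 − 2(48.21) = 292.2
  B: 185.2 − 3(48.21) = 40.56
  A: 0 + 1(48.21) = 48.21
  D: 0 + 3(48.21) = 144.6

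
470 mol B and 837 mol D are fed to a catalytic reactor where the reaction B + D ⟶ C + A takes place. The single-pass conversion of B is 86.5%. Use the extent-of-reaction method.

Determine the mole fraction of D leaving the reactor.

0.329

B reacted = 0.865 × 470 = 406.6 mol; ν_B = −1, so ξ = 406.6/1 = 406.6 mol.
Outlet amounts (n = n₀ + ν ξ):
  B: 470 − 1(406.6) = 63.45
  D: 837 − 1(406.6) = 430.4
  C: 0 + 1(406.6) = 406.6
  A: 0 + 1(406.6) = 406.6
Total out = 1307 mol; y_D = 430.4 / 1307 = 0.3293.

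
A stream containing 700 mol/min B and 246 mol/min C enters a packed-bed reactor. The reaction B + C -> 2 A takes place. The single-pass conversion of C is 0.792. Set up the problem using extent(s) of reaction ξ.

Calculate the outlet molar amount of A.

C reacted = 0.792 × 246 = 194.8 mol/min; ν_C = −1, so ξ = 194.8/1 = 194.8 mol/min.
Outlet amounts (n = n₀ + ν ξ):
  B: 700 − 1(194.8) = 505.2
  C: 246 − 1(194.8) = 51.17
  A: 0 + 2(194.8) = 389.7

390 mol/min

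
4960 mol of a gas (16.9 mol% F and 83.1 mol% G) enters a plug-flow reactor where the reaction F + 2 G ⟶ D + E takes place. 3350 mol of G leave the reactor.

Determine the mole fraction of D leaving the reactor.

0.0844

For G: n = n₀ − 2ξ → 3350 = 4122 − 2ξ, giving ξ = 385.9 mol.
Outlet amounts (n = n₀ + ν ξ):
  F: 838.2 − 1(385.9) = 452.4
  G: 4122 − 2(385.9) = 3350
  D: 0 + 1(385.9) = 385.9
  E: 0 + 1(385.9) = 385.9
Total out = 4574 mol; y_D = 385.9 / 4574 = 0.08436.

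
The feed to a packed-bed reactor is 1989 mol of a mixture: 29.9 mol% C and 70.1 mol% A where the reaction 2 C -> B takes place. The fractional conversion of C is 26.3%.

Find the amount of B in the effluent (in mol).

78.2 mol

C reacted = 0.263 × 594.7 = 156.4 mol; ν_C = −2, so ξ = 156.4/2 = 78.2 mol.
Outlet amounts (n = n₀ + ν ξ):
  C: 594.7 − 2(78.2) = 438.3
  B: 0 + 1(78.2) = 78.2
  A: 1394 (inert)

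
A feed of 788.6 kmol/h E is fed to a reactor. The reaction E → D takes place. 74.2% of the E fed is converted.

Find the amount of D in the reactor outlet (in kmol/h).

585 kmol/h

E reacted = 0.742 × 788.6 = 585.1 kmol/h; ν_E = −1, so ξ = 585.1/1 = 585.1 kmol/h.
Outlet amounts (n = n₀ + ν ξ):
  E: 788.6 − 1(585.1) = 203.5
  D: 0 + 1(585.1) = 585.1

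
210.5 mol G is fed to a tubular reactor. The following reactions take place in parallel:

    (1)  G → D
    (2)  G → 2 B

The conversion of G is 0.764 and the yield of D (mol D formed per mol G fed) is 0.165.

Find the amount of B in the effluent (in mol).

252 mol

Yield of D: 1ξ₁ / 210.5 = 0.165 → ξ₁ = 34.73 mol.
Conversion of G: 1ξ₁ + 1ξ₂ = 0.764 × 210.5 = 160.8 → ξ₂ = 126.1 mol.
Outlet amounts (n = n₀ + Σ ν·ξ):
  G: 210.5 − 1(34.73) − 1(126.1) = 49.68
  D: 0 + 1(34.73) = 34.73
  B: 0 + 2(126.1) = 252.2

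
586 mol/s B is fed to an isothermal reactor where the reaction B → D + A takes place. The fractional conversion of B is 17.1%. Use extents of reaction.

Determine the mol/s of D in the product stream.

B reacted = 0.171 × 586 = 100.2 mol/s; ν_B = −1, so ξ = 100.2/1 = 100.2 mol/s.
Outlet amounts (n = n₀ + ν ξ):
  B: 586 − 1(100.2) = 485.8
  D: 0 + 1(100.2) = 100.2
  A: 0 + 1(100.2) = 100.2

100 mol/s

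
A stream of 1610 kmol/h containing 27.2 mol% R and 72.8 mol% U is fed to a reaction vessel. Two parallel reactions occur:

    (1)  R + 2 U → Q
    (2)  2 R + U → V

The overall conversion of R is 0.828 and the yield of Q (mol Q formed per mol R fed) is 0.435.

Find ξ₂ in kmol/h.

ξ₂ = 86.1 kmol/h

Yield of Q: 1ξ₁ / 437.9 = 0.435 → ξ₁ = 190.5 kmol/h.
Conversion of R: 1ξ₁ + 2ξ₂ = 0.828 × 437.9 = 362.6 → ξ₂ = 86.05 kmol/h.
Outlet amounts (n = n₀ + Σ ν·ξ):
  R: 437.9 − 1(190.5) − 2(86.05) = 75.32
  U: 1172 − 2(190.5) − 1(86.05) = 705
  Q: 0 + 1(190.5) = 190.5
  V: 0 + 1(86.05) = 86.05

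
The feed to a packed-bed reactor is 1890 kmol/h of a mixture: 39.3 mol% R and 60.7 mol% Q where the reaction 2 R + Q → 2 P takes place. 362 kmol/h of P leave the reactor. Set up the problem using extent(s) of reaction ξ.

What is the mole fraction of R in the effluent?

0.223

For P: n = n₀ + 2ξ → 362 = 0 + 2ξ, giving ξ = 181 kmol/h.
Outlet amounts (n = n₀ + ν ξ):
  R: 742.8 − 2(181) = 380.8
  Q: 1147 − 1(181) = 966.2
  P: 0 + 2(181) = 362
Total out = 1709 kmol/h; y_R = 380.8 / 1709 = 0.2228.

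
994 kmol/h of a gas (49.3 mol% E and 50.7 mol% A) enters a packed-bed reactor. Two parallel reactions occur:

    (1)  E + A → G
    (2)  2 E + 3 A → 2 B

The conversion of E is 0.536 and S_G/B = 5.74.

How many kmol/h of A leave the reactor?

Conversion of E: E consumed = 0.536 × 490 = 262.7 kmol/h = 1ξ₁ + 2ξ₂.
Selectivity: 1ξ₁ / (2ξ₂) = 5.74 → ξ₁ = 11.48 ξ₂.
Substitute: (1·11.48 + 2) ξ₂ = 262.7 → ξ₂ = 19.49 kmol/h, ξ₁ = 223.7 kmol/h.
Outlet amounts (n = n₀ + Σ ν·ξ):
  E: 490 − 1(223.7) − 2(19.49) = 227.4
  A: 504 − 1(223.7) − 3(19.49) = 221.8
  G: 0 + 1(223.7) = 223.7
  B: 0 + 2(19.49) = 38.97

222 kmol/h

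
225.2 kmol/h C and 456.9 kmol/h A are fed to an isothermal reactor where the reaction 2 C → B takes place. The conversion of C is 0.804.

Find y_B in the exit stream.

C reacted = 0.804 × 225.2 = 181.1 kmol/h; ν_C = −2, so ξ = 181.1/2 = 90.53 kmol/h.
Outlet amounts (n = n₀ + ν ξ):
  C: 225.2 − 2(90.53) = 44.14
  B: 0 + 1(90.53) = 90.53
  A: 456.9 (inert)
Total out = 591.6 kmol/h; y_B = 90.53 / 591.6 = 0.153.

0.153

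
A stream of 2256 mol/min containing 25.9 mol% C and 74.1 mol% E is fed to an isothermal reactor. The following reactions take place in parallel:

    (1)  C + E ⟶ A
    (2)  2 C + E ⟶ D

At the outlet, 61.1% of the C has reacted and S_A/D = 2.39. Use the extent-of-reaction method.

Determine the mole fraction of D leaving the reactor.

Conversion of C: C consumed = 0.611 × 584.3 = 357 mol/min = 1ξ₁ + 2ξ₂.
Selectivity: 1ξ₁ / (1ξ₂) = 2.39 → ξ₁ = 2.39 ξ₂.
Substitute: (1·2.39 + 2) ξ₂ = 357 → ξ₂ = 81.32 mol/min, ξ₁ = 194.4 mol/min.
Outlet amounts (n = n₀ + Σ ν·ξ):
  C: 584.3 − 1(194.4) − 2(81.32) = 227.3
  E: 1672 − 1(194.4) − 1(81.32) = 1396
  A: 0 + 1(194.4) = 194.4
  D: 0 + 1(81.32) = 81.32
Total out = 1899 mol/min; y_D = 81.32 / 1899 = 0.04282.

0.0428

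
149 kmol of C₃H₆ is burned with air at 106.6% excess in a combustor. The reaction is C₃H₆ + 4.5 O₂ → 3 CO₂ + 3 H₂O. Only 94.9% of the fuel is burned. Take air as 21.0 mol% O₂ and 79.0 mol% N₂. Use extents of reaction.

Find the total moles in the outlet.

Stoichiometric O₂ = 4.5 × 149 = 670.5 kmol; O₂ fed = 670.5 × 2.066 = 1385 kmol.
N₂ fed = 1385 × 79/21 = 5211 kmol.
Fuel reacted = 0.949 × 149 → ξ = 141.4 kmol.
Outlet (n = n₀ + ν ξ):
  C₃H₆: 149 − 1(141.4) = 7.599
  O₂: 1385 − 4.5(141.4) = 748.9
  N₂: 5211 (inert)
  CO₂: 0 + 3(141.4) = 424.2
  H₂O: 0 + 3(141.4) = 424.2
Total out = 7.599 + 748.9 + 5211 + 424.2 + 424.2 = 6816 kmol.

6820 kmol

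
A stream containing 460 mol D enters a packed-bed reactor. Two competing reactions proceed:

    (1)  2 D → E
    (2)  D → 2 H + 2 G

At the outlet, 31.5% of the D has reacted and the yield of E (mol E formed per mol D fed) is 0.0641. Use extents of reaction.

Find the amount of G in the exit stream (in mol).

172 mol

Yield of E: 1ξ₁ / 460 = 0.0641 → ξ₁ = 29.49 mol.
Conversion of D: 2ξ₁ + 1ξ₂ = 0.315 × 460 = 144.9 → ξ₂ = 85.93 mol.
Outlet amounts (n = n₀ + Σ ν·ξ):
  D: 460 − 2(29.49) − 1(85.93) = 315.1
  E: 0 + 1(29.49) = 29.49
  H: 0 + 2(85.93) = 171.9
  G: 0 + 2(85.93) = 171.9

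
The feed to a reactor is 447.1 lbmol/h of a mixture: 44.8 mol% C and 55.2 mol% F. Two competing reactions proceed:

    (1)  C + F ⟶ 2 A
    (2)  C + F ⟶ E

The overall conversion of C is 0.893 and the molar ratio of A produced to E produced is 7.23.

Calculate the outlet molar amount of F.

Conversion of C: C consumed = 0.893 × 200.3 = 178.9 lbmol/h = 1ξ₁ + 1ξ₂.
Selectivity: 2ξ₁ / (1ξ₂) = 7.23 → ξ₁ = 3.615 ξ₂.
Substitute: (1·3.615 + 1) ξ₂ = 178.9 → ξ₂ = 38.76 lbmol/h, ξ₁ = 140.1 lbmol/h.
Outlet amounts (n = n₀ + Σ ν·ξ):
  C: 200.3 − 1(140.1) − 1(38.76) = 21.43
  F: 246.8 − 1(140.1) − 1(38.76) = 67.93
  A: 0 + 2(140.1) = 280.2
  E: 0 + 1(38.76) = 38.76

67.9 lbmol/h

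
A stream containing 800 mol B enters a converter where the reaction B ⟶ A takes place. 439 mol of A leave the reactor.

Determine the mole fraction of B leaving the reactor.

0.451

For A: n = n₀ + 1ξ → 439 = 0 + 1ξ, giving ξ = 439 mol.
Outlet amounts (n = n₀ + ν ξ):
  B: 800 − 1(439) = 361
  A: 0 + 1(439) = 439
Total out = 800 mol; y_B = 361 / 800 = 0.4512.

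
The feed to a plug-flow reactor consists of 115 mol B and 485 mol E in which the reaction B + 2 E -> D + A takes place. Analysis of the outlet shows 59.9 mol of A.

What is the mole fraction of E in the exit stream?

0.676

For A: n = n₀ + 1ξ → 59.9 = 0 + 1ξ, giving ξ = 59.9 mol.
Outlet amounts (n = n₀ + ν ξ):
  B: 115 − 1(59.9) = 55.1
  E: 485 − 2(59.9) = 365.2
  D: 0 + 1(59.9) = 59.9
  A: 0 + 1(59.9) = 59.9
Total out = 540.1 mol; y_E = 365.2 / 540.1 = 0.6762.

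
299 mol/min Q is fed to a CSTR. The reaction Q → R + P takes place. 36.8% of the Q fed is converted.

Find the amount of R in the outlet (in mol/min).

Q reacted = 0.368 × 299 = 110 mol/min; ν_Q = −1, so ξ = 110/1 = 110 mol/min.
Outlet amounts (n = n₀ + ν ξ):
  Q: 299 − 1(110) = 189
  R: 0 + 1(110) = 110
  P: 0 + 1(110) = 110

110 mol/min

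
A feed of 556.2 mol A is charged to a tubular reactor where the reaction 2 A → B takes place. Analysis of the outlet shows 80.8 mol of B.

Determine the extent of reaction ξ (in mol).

For B: n = n₀ + 1ξ → 80.8 = 0 + 1ξ, giving ξ = 80.8 mol.
Outlet amounts (n = n₀ + ν ξ):
  A: 556.2 − 2(80.8) = 394.6
  B: 0 + 1(80.8) = 80.8

ξ = 80.8 mol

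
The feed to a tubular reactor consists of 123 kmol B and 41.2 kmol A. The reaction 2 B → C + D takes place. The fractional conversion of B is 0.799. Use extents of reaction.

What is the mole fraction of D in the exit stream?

0.299

B reacted = 0.799 × 123 = 98.28 kmol; ν_B = −2, so ξ = 98.28/2 = 49.14 kmol.
Outlet amounts (n = n₀ + ν ξ):
  B: 123 − 2(49.14) = 24.72
  C: 0 + 1(49.14) = 49.14
  D: 0 + 1(49.14) = 49.14
  A: 41.2 (inert)
Total out = 164.2 kmol; y_D = 49.14 / 164.2 = 0.2993.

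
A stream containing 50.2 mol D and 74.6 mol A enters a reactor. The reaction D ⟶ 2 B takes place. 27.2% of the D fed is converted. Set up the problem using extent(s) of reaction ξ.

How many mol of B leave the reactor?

D reacted = 0.272 × 50.2 = 13.65 mol; ν_D = −1, so ξ = 13.65/1 = 13.65 mol.
Outlet amounts (n = n₀ + ν ξ):
  D: 50.2 − 1(13.65) = 36.55
  B: 0 + 2(13.65) = 27.31
  A: 74.6 (inert)

27.3 mol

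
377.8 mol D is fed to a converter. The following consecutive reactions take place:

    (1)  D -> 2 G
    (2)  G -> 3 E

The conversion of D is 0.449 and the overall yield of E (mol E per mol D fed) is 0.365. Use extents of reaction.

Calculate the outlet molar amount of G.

293 mol

Conversion of D: D consumed = 1ξ₁ = 0.449 × 377.8 → ξ₁ = 169.6 mol.
Yield of E: 3ξ₂ / 377.8 = 0.365 → ξ₂ = 45.97 mol.
Outlet amounts (n = n₀ + Σ ν·ξ):
  D: 377.8 − 1(169.6) = 208.2
  G: 0 + 2(169.6) − 1(45.97) = 293.3
  E: 0 + 3(45.97) = 137.9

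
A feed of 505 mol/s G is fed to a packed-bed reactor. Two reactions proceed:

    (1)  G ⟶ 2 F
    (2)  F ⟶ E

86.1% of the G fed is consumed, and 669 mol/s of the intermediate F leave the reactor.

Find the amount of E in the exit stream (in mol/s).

Conversion of G: G consumed = 1ξ₁ = 0.861 × 505 → ξ₁ = 434.8 mol/s.
F balance: n_F = 0 + 2ξ₁ − 1ξ₂ = 669 → ξ₂ = (2·434.8 − 669)/1 = 200.6 mol/s.
Outlet amounts (n = n₀ + Σ ν·ξ):
  G: 505 − 1(434.8) = 70.19
  F: 0 + 2(434.8) − 1(200.6) = 669
  E: 0 + 1(200.6) = 200.6

201 mol/s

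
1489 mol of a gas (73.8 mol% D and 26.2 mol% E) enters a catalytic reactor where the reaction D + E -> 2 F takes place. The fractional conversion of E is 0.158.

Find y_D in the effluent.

E reacted = 0.158 × 390.1 = 61.64 mol; ν_E = −1, so ξ = 61.64/1 = 61.64 mol.
Outlet amounts (n = n₀ + ν ξ):
  D: 1099 − 1(61.64) = 1037
  E: 390.1 − 1(61.64) = 328.5
  F: 0 + 2(61.64) = 123.3
Total out = 1489 mol; y_D = 1037 / 1489 = 0.6966.

0.697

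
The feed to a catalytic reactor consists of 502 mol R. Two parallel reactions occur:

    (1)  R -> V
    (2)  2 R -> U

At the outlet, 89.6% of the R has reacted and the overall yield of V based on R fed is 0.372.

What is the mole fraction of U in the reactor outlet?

Yield of V: 1ξ₁ / 502 = 0.372 → ξ₁ = 186.7 mol.
Conversion of R: 1ξ₁ + 2ξ₂ = 0.896 × 502 = 449.8 → ξ₂ = 131.5 mol.
Outlet amounts (n = n₀ + Σ ν·ξ):
  R: 502 − 1(186.7) − 2(131.5) = 52.21
  V: 0 + 1(186.7) = 186.7
  U: 0 + 1(131.5) = 131.5
Total out = 370.5 mol; y_U = 131.5 / 370.5 = 0.355.

0.355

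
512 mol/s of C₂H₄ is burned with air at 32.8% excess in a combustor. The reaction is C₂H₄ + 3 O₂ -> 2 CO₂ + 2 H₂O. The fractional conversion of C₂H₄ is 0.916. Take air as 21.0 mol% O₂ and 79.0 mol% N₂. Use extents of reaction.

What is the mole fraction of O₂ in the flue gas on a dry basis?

0.0681

Stoichiometric O₂ = 3 × 512 = 1536 mol/s; O₂ fed = 1536 × 1.328 = 2040 mol/s.
N₂ fed = 2040 × 79/21 = 7674 mol/s.
Fuel reacted = 0.916 × 512 → ξ = 469 mol/s.
Outlet (n = n₀ + ν ξ):
  C₂H₄: 512 − 1(469) = 43.01
  O₂: 2040 − 3(469) = 632.8
  N₂: 7674 (inert)
  CO₂: 0 + 2(469) = 938
  H₂O: 0 + 2(469) = 938
Dry total = 9287 mol/s; y_O₂ (dry) = 632.8 / 9287 = 0.06814.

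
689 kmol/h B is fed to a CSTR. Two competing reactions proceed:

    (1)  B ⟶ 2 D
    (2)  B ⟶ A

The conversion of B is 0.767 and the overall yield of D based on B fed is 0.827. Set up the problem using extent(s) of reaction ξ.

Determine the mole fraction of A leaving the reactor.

Yield of D: 2ξ₁ / 689 = 0.827 → ξ₁ = 284.9 kmol/h.
Conversion of B: 1ξ₁ + 1ξ₂ = 0.767 × 689 = 528.5 → ξ₂ = 243.6 kmol/h.
Outlet amounts (n = n₀ + Σ ν·ξ):
  B: 689 − 1(284.9) − 1(243.6) = 160.5
  D: 0 + 2(284.9) = 569.8
  A: 0 + 1(243.6) = 243.6
Total out = 973.9 kmol/h; y_A = 243.6 / 973.9 = 0.2501.

0.25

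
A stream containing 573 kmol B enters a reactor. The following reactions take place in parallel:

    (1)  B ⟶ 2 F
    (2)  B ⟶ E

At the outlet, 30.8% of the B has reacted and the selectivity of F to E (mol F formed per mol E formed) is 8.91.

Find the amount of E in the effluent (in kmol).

32.4 kmol

Conversion of B: B consumed = 0.308 × 573 = 176.5 kmol = 1ξ₁ + 1ξ₂.
Selectivity: 2ξ₁ / (1ξ₂) = 8.91 → ξ₁ = 4.455 ξ₂.
Substitute: (1·4.455 + 1) ξ₂ = 176.5 → ξ₂ = 32.35 kmol, ξ₁ = 144.1 kmol.
Outlet amounts (n = n₀ + Σ ν·ξ):
  B: 573 − 1(144.1) − 1(32.35) = 396.5
  F: 0 + 2(144.1) = 288.3
  E: 0 + 1(32.35) = 32.35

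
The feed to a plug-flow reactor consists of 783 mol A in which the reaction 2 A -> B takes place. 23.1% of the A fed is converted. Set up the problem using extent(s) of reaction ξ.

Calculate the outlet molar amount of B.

A reacted = 0.231 × 783 = 180.9 mol; ν_A = −2, so ξ = 180.9/2 = 90.44 mol.
Outlet amounts (n = n₀ + ν ξ):
  A: 783 − 2(90.44) = 602.1
  B: 0 + 1(90.44) = 90.44

90.4 mol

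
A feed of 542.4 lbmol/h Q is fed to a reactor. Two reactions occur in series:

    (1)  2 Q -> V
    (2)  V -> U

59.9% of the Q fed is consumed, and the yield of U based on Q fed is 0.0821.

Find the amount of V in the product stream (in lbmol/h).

118 lbmol/h

Conversion of Q: Q consumed = 2ξ₁ = 0.599 × 542.4 → ξ₁ = 162.4 lbmol/h.
Yield of U: 1ξ₂ / 542.4 = 0.0821 → ξ₂ = 44.53 lbmol/h.
Outlet amounts (n = n₀ + Σ ν·ξ):
  Q: 542.4 − 2(162.4) = 217.5
  V: 0 + 1(162.4) − 1(44.53) = 117.9
  U: 0 + 1(44.53) = 44.53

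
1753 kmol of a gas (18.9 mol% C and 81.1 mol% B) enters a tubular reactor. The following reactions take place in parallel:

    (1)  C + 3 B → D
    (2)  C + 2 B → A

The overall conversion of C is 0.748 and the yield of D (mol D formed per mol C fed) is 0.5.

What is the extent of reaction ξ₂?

Yield of D: 1ξ₁ / 331.3 = 0.5 → ξ₁ = 165.7 kmol.
Conversion of C: 1ξ₁ + 1ξ₂ = 0.748 × 331.3 = 247.8 → ξ₂ = 82.17 kmol.
Outlet amounts (n = n₀ + Σ ν·ξ):
  C: 331.3 − 1(165.7) − 1(82.17) = 83.49
  B: 1422 − 3(165.7) − 2(82.17) = 760.4
  D: 0 + 1(165.7) = 165.7
  A: 0 + 1(82.17) = 82.17

ξ₂ = 82.2 kmol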